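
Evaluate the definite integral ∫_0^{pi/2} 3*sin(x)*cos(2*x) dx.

-1

Use the identity sin(x)cos(2*x) = [sin(3*x) + sin(-x)]/2.
An antiderivative is F(x) = 3*cos(x)/2 - cos(3*x)/2.
Then F(pi/2) - F(0) = (0) - (1) = -1.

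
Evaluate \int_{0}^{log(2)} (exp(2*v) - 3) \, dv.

An antiderivative is F(v) = exp(2*v)/2 - 3*v.
Then F(log(2)) - F(0) = (2 - log(8)) - (1/2) = 3/2 - log(8).

3/2 - log(8)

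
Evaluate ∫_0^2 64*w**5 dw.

2048/3

Let u = 2*w, so du = 2 dw. When w = 0, u = 0; when w = 2, u = 4.
The integral becomes ∫ u**5 du from 0 to 4, with antiderivative u**6/6.
Back in w: F(w) = 32*w**6/3.
Then F(2) - F(0) = (2048/3) - (0) = 2048/3.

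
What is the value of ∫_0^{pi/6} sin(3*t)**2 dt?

pi/12

Use the identity sin^2(3*t) = (1 - cos(6*t))/2.
An antiderivative is F(t) = t/2 - sin(6*t)/12.
Then F(pi/6) - F(0) = (pi/12) - (0) = pi/12.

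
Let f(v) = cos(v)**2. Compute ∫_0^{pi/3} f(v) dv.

sqrt(3)/8 + pi/6

Use the identity cos^2(v) = (1 + cos(2*v))/2.
An antiderivative is F(v) = v/2 + sin(2*v)/4.
Then F(pi/3) - F(0) = (sqrt(3)/8 + pi/6) - (0) = sqrt(3)/8 + pi/6.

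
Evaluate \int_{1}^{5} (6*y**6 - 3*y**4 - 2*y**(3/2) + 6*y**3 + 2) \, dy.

By the power rule, an antiderivative is F(y) = 6*y**7/7 - 4*y**(5/2)/5 - 3*y**5/5 + 3*y**4/2 + 2*y.
Then F(5) - F(1) = (924515/14 - 20*sqrt(5)) - (207/70) = 2311184/35 - 20*sqrt(5).

2311184/35 - 20*sqrt(5)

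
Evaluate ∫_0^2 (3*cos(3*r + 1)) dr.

Let u = 3*r + 1, so du = 3 dr. When r = 0, u = 1; when r = 2, u = 7.
The integral becomes ∫ cos(u) du from 1 to 7, with antiderivative sin(u).
Back in r: F(r) = sin(3*r + 1).
Then F(2) - F(0) = (sin(7)) - (sin(1)) = -sin(1) + sin(7).

-sin(1) + sin(7)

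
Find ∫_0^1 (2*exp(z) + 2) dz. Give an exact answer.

2*E

An antiderivative is F(z) = 2*z + 2*exp(z).
Then F(1) - F(0) = (2 + 2*E) - (2) = 2*E.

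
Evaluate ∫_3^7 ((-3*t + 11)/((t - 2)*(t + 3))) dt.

-3*log(5) + 4*log(3)

Factor the denominator: t**2 + t - 6 = (t + 3)(t - 2).
Partial fractions: (-3*t + 11)/((t - 2)*(t + 3)) = -4/(t + 3) + 1/(t - 2).
An antiderivative is F(t) = log(t - 2) - 4*log(t + 3).
Then F(7) - F(3) = (-3*log(5) - 4*log(2)) - (-4*log(3) - 4*log(2)) = -3*log(5) + 4*log(3).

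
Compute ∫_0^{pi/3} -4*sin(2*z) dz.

-3

An antiderivative is F(z) = 2*cos(2*z).
Then F(pi/3) - F(0) = (-1) - (2) = -3.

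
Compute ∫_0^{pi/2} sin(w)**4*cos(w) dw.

1/5

Let u = sin(w), so du = cos(w) dw. When w = 0, u = 0; when w = pi/2, u = 1.
The integral becomes ∫ u**4 du from 0 to 1, with antiderivative u**5/5.
Back in w: F(w) = sin(w)**5/5.
Then F(pi/2) - F(0) = (1/5) - (0) = 1/5.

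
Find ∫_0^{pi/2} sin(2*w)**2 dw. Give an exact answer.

Use the identity sin^2(2*w) = (1 - cos(4*w))/2.
An antiderivative is F(w) = w/2 - sin(4*w)/8.
Then F(pi/2) - F(0) = (pi/4) - (0) = pi/4.

pi/4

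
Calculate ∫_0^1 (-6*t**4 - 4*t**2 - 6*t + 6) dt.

By the power rule, an antiderivative is F(t) = -6*t**5/5 - 4*t**3/3 - 3*t**2 + 6*t.
Then F(1) - F(0) = (7/15) - (0) = 7/15.

7/15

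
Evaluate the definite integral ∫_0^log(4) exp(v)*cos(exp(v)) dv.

Let u = exp(v), so du = exp(v) dv. When v = 0, u = 1; when v = log(4), u = 4.
The integral becomes ∫ cos(u) du from 1 to 4, with antiderivative sin(u).
Back in v: F(v) = sin(exp(v)).
Then F(log(4)) - F(0) = (sin(4)) - (sin(1)) = -sin(1) + sin(4).

-sin(1) + sin(4)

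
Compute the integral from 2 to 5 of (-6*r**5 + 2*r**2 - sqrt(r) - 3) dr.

By the power rule, an antiderivative is F(r) = -r**6 - 2*r**(3/2)/3 + 2*r**3/3 - 3*r.
Then F(5) - F(2) = (-46670/3 - 10*sqrt(5)/3) - (-194/3 - 4*sqrt(2)/3) = -15492 - 10*sqrt(5)/3 + 4*sqrt(2)/3.

-15492 - 10*sqrt(5)/3 + 4*sqrt(2)/3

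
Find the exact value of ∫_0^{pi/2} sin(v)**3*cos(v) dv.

1/4

Let u = sin(v), so du = cos(v) dv. When v = 0, u = 0; when v = pi/2, u = 1.
The integral becomes ∫ u**3 du from 0 to 1, with antiderivative u**4/4.
Back in v: F(v) = sin(v)**4/4.
Then F(pi/2) - F(0) = (1/4) - (0) = 1/4.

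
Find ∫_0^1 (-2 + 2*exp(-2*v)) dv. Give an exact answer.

An antiderivative is F(v) = -2*v - exp(-2*v).
Then F(1) - F(0) = (-2 - exp(-2)) - (-1) = -1 - exp(-2).

-1 - exp(-2)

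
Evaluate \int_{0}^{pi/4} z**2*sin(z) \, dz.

-2 - sqrt(2)*pi**2/32 + sqrt(2)*pi/4 + sqrt(2)

Integrate by parts twice (u = z^2, dv = sin(z) dz).
An antiderivative is F(z) = -z**2*cos(z) + 2*z*sin(z) + 2*cos(z).
Then F(pi/4) - F(0) = (sqrt(2)*(-pi**2 + 8*pi + 32)/32) - (2) = -2 - sqrt(2)*pi**2/32 + sqrt(2)*pi/4 + sqrt(2).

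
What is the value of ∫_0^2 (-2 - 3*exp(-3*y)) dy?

An antiderivative is F(y) = -2*y + exp(-3*y).
Then F(2) - F(0) = (-4 + exp(-6)) - (1) = -5 + exp(-6).

-5 + exp(-6)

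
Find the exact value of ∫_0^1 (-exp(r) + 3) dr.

An antiderivative is F(r) = 3*r - exp(r).
Then F(1) - F(0) = (3 - E) - (-1) = 4 - E.

4 - E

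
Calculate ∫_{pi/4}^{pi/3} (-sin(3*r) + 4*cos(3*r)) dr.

-sqrt(2)/2 - 1/3

An antiderivative is F(r) = 4*sin(3*r)/3 + cos(3*r)/3.
Then F(pi/3) - F(pi/4) = (-1/3) - (sqrt(2)/2) = -sqrt(2)/2 - 1/3.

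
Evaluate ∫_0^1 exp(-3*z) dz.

-(1 - exp(3))*exp(-3)/3

An antiderivative is F(z) = -exp(-3*z)/3.
Then F(1) - F(0) = (-exp(-3)/3) - (-1/3) = -(1 - exp(3))*exp(-3)/3.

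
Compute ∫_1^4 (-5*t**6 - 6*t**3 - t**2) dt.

-169479/14

By the power rule, an antiderivative is F(t) = -5*t**7/7 - 3*t**4/2 - t**3/3.
Then F(4) - F(1) = (-254272/21) - (-107/42) = -169479/14.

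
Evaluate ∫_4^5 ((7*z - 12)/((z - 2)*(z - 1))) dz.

-3*log(3) + 8*log(2)

Factor the denominator: z**2 - 3*z + 2 = (z - 1)(z - 2).
Partial fractions: (7*z - 12)/((z - 2)*(z - 1)) = 5/(z - 1) + 2/(z - 2).
An antiderivative is F(z) = 2*log(z - 2) + 5*log(z - 1).
Then F(5) - F(4) = (2*log(3) + 10*log(2)) - (2*log(2) + 5*log(3)) = -3*log(3) + 8*log(2).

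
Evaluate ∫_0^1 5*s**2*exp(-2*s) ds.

5/4 - 25*exp(-2)/4

Integrate by parts twice (u = s^2, dv = 5*exp(-2*s) ds).
An antiderivative is F(s) = (-10*s**2 - 10*s - 5)*exp(-2*s)/4.
Then F(1) - F(0) = (-25*exp(-2)/4) - (-5/4) = 5/4 - 25*exp(-2)/4.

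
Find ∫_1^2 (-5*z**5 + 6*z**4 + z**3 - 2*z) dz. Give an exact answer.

-291/20

By the power rule, an antiderivative is F(z) = -5*z**6/6 + 6*z**5/5 + z**4/4 - z**2.
Then F(2) - F(1) = (-224/15) - (-23/60) = -291/20.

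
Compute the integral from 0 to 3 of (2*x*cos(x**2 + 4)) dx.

sin(13) - sin(4)

Let u = x**2 + 4, so du = 2*x dx. When x = 0, u = 4; when x = 3, u = 13.
The integral becomes ∫ cos(u) du from 4 to 13, with antiderivative sin(u).
Back in x: F(x) = sin(x**2 + 4).
Then F(3) - F(0) = (sin(13)) - (sin(4)) = sin(13) - sin(4).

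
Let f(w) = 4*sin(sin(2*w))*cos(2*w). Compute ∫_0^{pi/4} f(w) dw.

Let u = sin(2*w), so du = 2*cos(2*w) dw. When w = 0, u = 0; when w = pi/4, u = 1.
The integral becomes 2·∫ sin(u) du from 0 to 1, with antiderivative -2*cos(u).
Back in w: F(w) = -2*cos(sin(2*w)).
Then F(pi/4) - F(0) = (-2*cos(1)) - (-2) = 2 - 2*cos(1).

2 - 2*cos(1)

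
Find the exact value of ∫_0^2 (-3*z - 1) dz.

By the power rule, an antiderivative is F(z) = -3*z**2/2 - z.
Then F(2) - F(0) = (-8) - (0) = -8.

-8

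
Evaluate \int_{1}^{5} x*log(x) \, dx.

Integrate by parts once (u = ln x, dv = x dx).
An antiderivative is F(x) = x**2*(2*log(x) - 1)/4.
Then F(5) - F(1) = (-25/4 + 25*log(5)/2) - (-1/4) = -6 + 25*log(5)/2.

-6 + 25*log(5)/2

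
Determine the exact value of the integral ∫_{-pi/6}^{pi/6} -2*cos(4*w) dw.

An antiderivative is F(w) = -sin(4*w)/2.
Then F(pi/6) - F(-pi/6) = (-sqrt(3)/4) - (sqrt(3)/4) = -sqrt(3)/2.

-sqrt(3)/2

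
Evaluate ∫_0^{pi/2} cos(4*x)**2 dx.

Use the identity cos^2(4*x) = (1 + cos(8*x))/2.
An antiderivative is F(x) = x/2 + sin(8*x)/16.
Then F(pi/2) - F(0) = (pi/4) - (0) = pi/4.

pi/4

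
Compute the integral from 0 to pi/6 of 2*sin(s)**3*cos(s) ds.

Let u = sin(s), so du = cos(s) ds. When s = 0, u = 0; when s = pi/6, u = 1/2.
The integral becomes 2·∫ u**3 du from 0 to 1/2, with antiderivative u**4/2.
Back in s: F(s) = sin(s)**4/2.
Then F(pi/6) - F(0) = (1/32) - (0) = 1/32.

1/32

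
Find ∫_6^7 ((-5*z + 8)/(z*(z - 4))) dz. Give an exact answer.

Factor the denominator: z**2 - 4*z = z(z - 4).
Partial fractions: (-5*z + 8)/(z*(z - 4)) = -2/z - 3/(z - 4).
An antiderivative is F(z) = -2*log(z) - 3*log(z - 4).
Then F(7) - F(6) = (-2*log(7) - 3*log(3)) - (-5*log(2) - 2*log(3)) = -2*log(7) - log(3) + 5*log(2).

-2*log(7) - log(3) + 5*log(2)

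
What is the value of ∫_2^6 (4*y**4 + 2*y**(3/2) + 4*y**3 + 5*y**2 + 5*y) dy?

By the power rule, an antiderivative is F(y) = 4*y**(5/2)/5 + 4*y**5/5 + y**4 + 5*y**3/3 + 5*y**2/2.
Then F(6) - F(2) = (144*sqrt(6)/5 + 39834/5) - (16*sqrt(2)/5 + 974/15) = -16*sqrt(2)/5 + 144*sqrt(6)/5 + 118528/15.

-16*sqrt(2)/5 + 144*sqrt(6)/5 + 118528/15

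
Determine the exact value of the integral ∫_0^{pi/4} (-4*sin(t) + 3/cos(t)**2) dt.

-1 + 2*sqrt(2)

An antiderivative is F(t) = 4*cos(t) + 3*tan(t).
Then F(pi/4) - F(0) = (2*sqrt(2) + 3) - (4) = -1 + 2*sqrt(2).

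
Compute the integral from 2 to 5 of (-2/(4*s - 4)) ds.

An antiderivative is F(s) = -log(4*s - 4)/2.
Then F(5) - F(2) = (-log(4)) - (-log(2)) = -log(2).

-log(2)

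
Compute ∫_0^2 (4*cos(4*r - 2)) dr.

sin(6) + sin(2)

Let u = 4*r - 2, so du = 4 dr. When r = 0, u = -2; when r = 2, u = 6.
The integral becomes ∫ cos(u) du from -2 to 6, with antiderivative sin(u).
Back in r: F(r) = sin(4*r - 2).
Then F(2) - F(0) = (sin(6)) - (-sin(2)) = sin(6) + sin(2).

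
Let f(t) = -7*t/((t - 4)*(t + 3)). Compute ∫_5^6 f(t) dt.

Factor the denominator: t**2 - t - 12 = (t + 3)(t - 4).
Partial fractions: -7*t/((t - 4)*(t + 3)) = -3/(t + 3) - 4/(t - 4).
An antiderivative is F(t) = -4*log(t - 4) - 3*log(t + 3).
Then F(6) - F(5) = (-6*log(3) - 4*log(2)) - (-9*log(2)) = -6*log(3) + 5*log(2).

-6*log(3) + 5*log(2)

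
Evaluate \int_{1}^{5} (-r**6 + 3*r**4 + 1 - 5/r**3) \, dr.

By the power rule, an antiderivative is F(r) = -r**7/7 + 3*r**5/5 + r + 5/(2*r**2).
Then F(5) - F(1) = (-649643/70) - (277/70) = -64992/7.

-64992/7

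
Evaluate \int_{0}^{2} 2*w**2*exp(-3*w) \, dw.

4/27 - 100*exp(-6)/27

Integrate by parts twice (u = w^2, dv = 2*exp(-3*w) dw).
An antiderivative is F(w) = (-18*w**2 - 12*w - 4)*exp(-3*w)/27.
Then F(2) - F(0) = (-100*exp(-6)/27) - (-4/27) = 4/27 - 100*exp(-6)/27.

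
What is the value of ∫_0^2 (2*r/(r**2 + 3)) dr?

Let u = r**2 + 3, so du = 2*r dr. When r = 0, u = 3; when r = 2, u = 7.
The integral becomes ∫ 1/u du from 3 to 7, with antiderivative log(u).
Back in r: F(r) = log(r**2 + 3).
Then F(2) - F(0) = (log(7)) - (log(3)) = log(7/3).

log(7/3)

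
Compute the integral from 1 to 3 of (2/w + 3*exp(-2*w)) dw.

An antiderivative is F(w) = 2*log(w) - 3*exp(-2*w)/2.
Then F(3) - F(1) = (-3*exp(-6)/2 + 2*log(3)) - (-3*exp(-2)/2) = -3*exp(-6)/2 + 3*exp(-2)/2 + 2*log(3).

-3*exp(-6)/2 + 3*exp(-2)/2 + 2*log(3)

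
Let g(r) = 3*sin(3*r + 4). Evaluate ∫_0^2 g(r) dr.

cos(4) - cos(10)

Let u = 3*r + 4, so du = 3 dr. When r = 0, u = 4; when r = 2, u = 10.
The integral becomes ∫ sin(u) du from 4 to 10, with antiderivative -cos(u).
Back in r: F(r) = -cos(3*r + 4).
Then F(2) - F(0) = (-cos(10)) - (-cos(4)) = cos(4) - cos(10).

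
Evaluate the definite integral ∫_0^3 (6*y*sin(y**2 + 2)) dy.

3*cos(2) - 3*cos(11)

Let u = y**2 + 2, so du = 2*y dy. When y = 0, u = 2; when y = 3, u = 11.
The integral becomes 3·∫ sin(u) du from 2 to 11, with antiderivative -3*cos(u).
Back in y: F(y) = -3*cos(y**2 + 2).
Then F(3) - F(0) = (-3*cos(11)) - (-3*cos(2)) = 3*cos(2) - 3*cos(11).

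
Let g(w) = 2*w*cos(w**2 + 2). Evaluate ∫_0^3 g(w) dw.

sin(11) - sin(2)

Let u = w**2 + 2, so du = 2*w dw. When w = 0, u = 2; when w = 3, u = 11.
The integral becomes ∫ cos(u) du from 2 to 11, with antiderivative sin(u).
Back in w: F(w) = sin(w**2 + 2).
Then F(3) - F(0) = (sin(11)) - (sin(2)) = sin(11) - sin(2).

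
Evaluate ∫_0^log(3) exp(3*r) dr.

26/3

Let u = exp(r), so du = exp(r) dr. When r = 0, u = 1; when r = log(3), u = 3.
The integral becomes ∫ u**2 du from 1 to 3, with antiderivative u**3/3.
Back in r: F(r) = exp(3*r)/3.
Then F(log(3)) - F(0) = (9) - (1/3) = 26/3.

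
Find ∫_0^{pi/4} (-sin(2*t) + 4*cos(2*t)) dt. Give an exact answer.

An antiderivative is F(t) = 2*sin(2*t) + cos(2*t)/2.
Then F(pi/4) - F(0) = (2) - (1/2) = 3/2.

3/2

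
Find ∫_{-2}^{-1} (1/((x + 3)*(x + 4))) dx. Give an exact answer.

Factor the denominator: x**2 + 7*x + 12 = (x + 4)(x + 3).
Partial fractions: 1/((x + 3)*(x + 4)) = -1/(x + 4) + 1/(x + 3).
An antiderivative is F(x) = log(x + 3) - log(x + 4).
Then F(-1) - F(-2) = (log(2/3)) - (-log(2)) = log(4/3).

log(4/3)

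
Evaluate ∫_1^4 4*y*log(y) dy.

Integrate by parts once (u = ln y, dv = 4*y dy).
An antiderivative is F(y) = y**2*(2*log(y) - 1).
Then F(4) - F(1) = (-16 + 64*log(2)) - (-1) = -15 + 64*log(2).

-15 + 64*log(2)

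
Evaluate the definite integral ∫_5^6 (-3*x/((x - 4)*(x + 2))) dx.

Factor the denominator: x**2 - 2*x - 8 = (x + 2)(x - 4).
Partial fractions: -3*x/((x - 4)*(x + 2)) = -1/(x + 2) - 2/(x - 4).
An antiderivative is F(x) = -2*log(x - 4) - log(x + 2).
Then F(6) - F(5) = (-log(32)) - (-log(7)) = log(7/32).

log(7/32)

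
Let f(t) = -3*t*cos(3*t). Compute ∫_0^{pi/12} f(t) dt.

-sqrt(2)/6 - sqrt(2)*pi/24 + 1/3

Integrate by parts once (u = t, dv = -3*cos(3*t) dt).
An antiderivative is F(t) = -t*sin(3*t) - cos(3*t)/3.
Then F(pi/12) - F(0) = (sqrt(2)*(-4 - pi)/24) - (-1/3) = -sqrt(2)/6 - sqrt(2)*pi/24 + 1/3.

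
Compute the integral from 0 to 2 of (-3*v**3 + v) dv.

By the power rule, an antiderivative is F(v) = -3*v**4/4 + v**2/2.
Then F(2) - F(0) = (-10) - (0) = -10.

-10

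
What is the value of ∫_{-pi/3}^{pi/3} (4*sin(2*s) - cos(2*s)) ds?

-sqrt(3)/2

An antiderivative is F(s) = -sin(2*s)/2 - 2*cos(2*s).
Then F(pi/3) - F(-pi/3) = (1 - sqrt(3)/4) - (sqrt(3)/4 + 1) = -sqrt(3)/2.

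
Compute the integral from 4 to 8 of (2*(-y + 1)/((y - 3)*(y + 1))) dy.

-log(9)

Factor the denominator: y**2 - 2*y - 3 = (y + 1)(y - 3).
Partial fractions: 2*(-y + 1)/((y - 3)*(y + 1)) = -1/(y + 1) - 1/(y - 3).
An antiderivative is F(y) = -log(y - 3) - log(y + 1).
Then F(8) - F(4) = (-log(45)) - (-log(5)) = -log(9).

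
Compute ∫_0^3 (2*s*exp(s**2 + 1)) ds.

-exp(1) + exp(10)

Let u = s**2 + 1, so du = 2*s ds. When s = 0, u = 1; when s = 3, u = 10.
The integral becomes ∫ exp(u) du from 1 to 10, with antiderivative exp(u).
Back in s: F(s) = exp(s**2 + 1).
Then F(3) - F(0) = (exp(10)) - (exp(1)) = -exp(1) + exp(10).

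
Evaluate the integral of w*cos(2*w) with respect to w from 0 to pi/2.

-1/2

Integrate by parts once (u = w, dv = cos(2*w) dw).
An antiderivative is F(w) = w*sin(2*w)/2 + cos(2*w)/4.
Then F(pi/2) - F(0) = (-1/4) - (1/4) = -1/2.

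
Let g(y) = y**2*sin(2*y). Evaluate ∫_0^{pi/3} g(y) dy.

Integrate by parts twice (u = y^2, dv = sin(2*y) dy).
An antiderivative is F(y) = -y**2*cos(2*y)/2 + y*sin(2*y)/2 + cos(2*y)/4.
Then F(pi/3) - F(0) = (-1/8 + pi**2/36 + sqrt(3)*pi/12) - (1/4) = -3/8 + pi**2/36 + sqrt(3)*pi/12.

-3/8 + pi**2/36 + sqrt(3)*pi/12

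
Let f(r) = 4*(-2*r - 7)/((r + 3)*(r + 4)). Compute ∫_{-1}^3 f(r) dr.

-4*log(7)

Factor the denominator: r**2 + 7*r + 12 = (r + 4)(r + 3).
Partial fractions: 4*(-2*r - 7)/((r + 3)*(r + 4)) = -4/(r + 4) - 4/(r + 3).
An antiderivative is F(r) = -4*log(r + 3) - 4*log(r + 4).
Then F(3) - F(-1) = (-4*log(7) - 4*log(3) - 4*log(2)) - (-4*log(3) - 4*log(2)) = -4*log(7).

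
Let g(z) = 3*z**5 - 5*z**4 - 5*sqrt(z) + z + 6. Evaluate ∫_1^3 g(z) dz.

424/3 - 10*sqrt(3)

By the power rule, an antiderivative is F(z) = z**6/2 - z**5 - 10*z**(3/2)/3 + z**2/2 + 6*z.
Then F(3) - F(1) = (144 - 10*sqrt(3)) - (8/3) = 424/3 - 10*sqrt(3).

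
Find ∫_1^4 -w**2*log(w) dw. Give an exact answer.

7 - 128*log(2)/3

Integrate by parts once (u = ln w, dv = -w**2 dw).
An antiderivative is F(w) = -w**3*(3*log(w) - 1)/9.
Then F(4) - F(1) = (64/9 - 128*log(2)/3) - (1/9) = 7 - 128*log(2)/3.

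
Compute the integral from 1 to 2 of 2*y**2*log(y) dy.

Integrate by parts once (u = ln y, dv = 2*y**2 dy).
An antiderivative is F(y) = 2*y**3*(3*log(y) - 1)/9.
Then F(2) - F(1) = (-16/9 + 16*log(2)/3) - (-2/9) = -14/9 + 16*log(2)/3.

-14/9 + 16*log(2)/3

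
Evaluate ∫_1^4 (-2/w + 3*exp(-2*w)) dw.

-4*log(2) - 3*exp(-8)/2 + 3*exp(-2)/2

An antiderivative is F(w) = -2*log(w) - 3*exp(-2*w)/2.
Then F(4) - F(1) = (-4*log(2) - 3*exp(-8)/2) - (-3*exp(-2)/2) = -4*log(2) - 3*exp(-8)/2 + 3*exp(-2)/2.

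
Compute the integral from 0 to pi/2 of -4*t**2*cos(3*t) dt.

-8/27 + pi**2/3

Integrate by parts twice (u = t^2, dv = -4*cos(3*t) dt).
An antiderivative is F(t) = -4*t**2*sin(3*t)/3 - 8*t*cos(3*t)/9 + 8*sin(3*t)/27.
Then F(pi/2) - F(0) = (-8/27 + pi**2/3) - (0) = -8/27 + pi**2/3.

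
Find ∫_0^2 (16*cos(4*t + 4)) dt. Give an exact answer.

4*sin(12) - 4*sin(4)

Let u = 4*t + 4, so du = 4 dt. When t = 0, u = 4; when t = 2, u = 12.
The integral becomes 4·∫ cos(u) du from 4 to 12, with antiderivative 4*sin(u).
Back in t: F(t) = 4*sin(4*t + 4).
Then F(2) - F(0) = (4*sin(12)) - (4*sin(4)) = 4*sin(12) - 4*sin(4).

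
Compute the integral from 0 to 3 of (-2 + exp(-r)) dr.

An antiderivative is F(r) = -2*r - exp(-r).
Then F(3) - F(0) = (-6 - exp(-3)) - (-1) = -5 - exp(-3).

-5 - exp(-3)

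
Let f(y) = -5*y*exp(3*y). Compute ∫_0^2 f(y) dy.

-25*exp(6)/9 - 5/9

Integrate by parts once (u = y, dv = -5*exp(3*y) dy).
An antiderivative is F(y) = (-15*y + 5)*exp(3*y)/9.
Then F(2) - F(0) = (-25*exp(6)/9) - (5/9) = -25*exp(6)/9 - 5/9.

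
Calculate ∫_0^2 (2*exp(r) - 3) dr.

An antiderivative is F(r) = -3*r + 2*exp(r).
Then F(2) - F(0) = (-6 + 2*exp(2)) - (2) = -8 + 2*exp(2).

-8 + 2*exp(2)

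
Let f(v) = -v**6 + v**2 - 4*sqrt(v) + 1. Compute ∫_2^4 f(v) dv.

By the power rule, an antiderivative is F(v) = -v**7/7 - 8*v**(3/2)/3 + v**3/3 + v.
Then F(4) - F(2) = (-16356/7) - (-286/21 - 16*sqrt(2)/3) = -48782/21 + 16*sqrt(2)/3.

-48782/21 + 16*sqrt(2)/3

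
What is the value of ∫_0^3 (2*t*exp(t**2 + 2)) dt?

Let u = t**2 + 2, so du = 2*t dt. When t = 0, u = 2; when t = 3, u = 11.
The integral becomes ∫ exp(u) du from 2 to 11, with antiderivative exp(u).
Back in t: F(t) = exp(t**2 + 2).
Then F(3) - F(0) = (exp(11)) - (exp(2)) = -exp(2) + exp(11).

-exp(2) + exp(11)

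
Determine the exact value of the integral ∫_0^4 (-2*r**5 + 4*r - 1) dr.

By the power rule, an antiderivative is F(r) = -r**6/3 + 2*r**2 - r.
Then F(4) - F(0) = (-4012/3) - (0) = -4012/3.

-4012/3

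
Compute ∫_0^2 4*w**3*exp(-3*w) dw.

Integrate by parts 3 times (u = w^3, dv = 4*exp(-3*w) dw).
An antiderivative is F(w) = (-36*w**3 - 36*w**2 - 24*w - 8)*exp(-3*w)/27.
Then F(2) - F(0) = (-488*exp(-6)/27) - (-8/27) = 8/27 - 488*exp(-6)/27.

8/27 - 488*exp(-6)/27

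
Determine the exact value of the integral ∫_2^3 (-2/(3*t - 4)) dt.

An antiderivative is F(t) = -2*log(3*t - 4)/3.
Then F(3) - F(2) = (-2*log(5)/3) - (-2*log(2)/3) = -2*log(5)/3 + 2*log(2)/3.

-2*log(5)/3 + 2*log(2)/3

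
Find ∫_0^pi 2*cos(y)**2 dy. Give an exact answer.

Use the identity cos^2(y) = (1 + cos(2*y))/2.
An antiderivative is F(y) = y + sin(2*y)/2.
Then F(pi) - F(0) = (pi) - (0) = pi.

pi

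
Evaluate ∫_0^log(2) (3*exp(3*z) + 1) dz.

log(2) + 7

An antiderivative is F(z) = exp(3*z) + z.
Then F(log(2)) - F(0) = (log(2) + 8) - (1) = log(2) + 7.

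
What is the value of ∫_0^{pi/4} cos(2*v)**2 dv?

Use the identity cos^2(2*v) = (1 + cos(4*v))/2.
An antiderivative is F(v) = v/2 + sin(4*v)/8.
Then F(pi/4) - F(0) = (pi/8) - (0) = pi/8.

pi/8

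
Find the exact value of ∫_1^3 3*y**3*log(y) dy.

-15 + 243*log(3)/4

Integrate by parts once (u = ln y, dv = 3*y**3 dy).
An antiderivative is F(y) = 3*y**4*(4*log(y) - 1)/16.
Then F(3) - F(1) = (-243/16 + 243*log(3)/4) - (-3/16) = -15 + 243*log(3)/4.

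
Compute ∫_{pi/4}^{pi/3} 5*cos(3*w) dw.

-5*sqrt(2)/6

An antiderivative is F(w) = 5*sin(3*w)/3.
Then F(pi/3) - F(pi/4) = (0) - (5*sqrt(2)/6) = -5*sqrt(2)/6.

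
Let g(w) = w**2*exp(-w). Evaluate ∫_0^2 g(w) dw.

2 - 10*exp(-2)

Integrate by parts twice (u = w^2, dv = exp(-w) dw).
An antiderivative is F(w) = (-w**2 - 2*w - 2)*exp(-w).
Then F(2) - F(0) = (-10*exp(-2)) - (-2) = 2 - 10*exp(-2).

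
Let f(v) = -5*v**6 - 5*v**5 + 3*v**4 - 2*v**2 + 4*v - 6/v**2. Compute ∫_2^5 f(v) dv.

-936063/14

By the power rule, an antiderivative is F(v) = -5*v**7/7 - 5*v**6/6 + 3*v**5/5 - 2*v**3/3 + 2*v**2 + 6/v.
Then F(5) - F(2) = (-14066123/210) - (-12589/105) = -936063/14.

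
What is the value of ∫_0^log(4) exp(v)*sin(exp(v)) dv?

cos(1) - cos(4)

Let u = exp(v), so du = exp(v) dv. When v = 0, u = 1; when v = log(4), u = 4.
The integral becomes ∫ sin(u) du from 1 to 4, with antiderivative -cos(u).
Back in v: F(v) = -cos(exp(v)).
Then F(log(4)) - F(0) = (-cos(4)) - (-cos(1)) = cos(1) - cos(4).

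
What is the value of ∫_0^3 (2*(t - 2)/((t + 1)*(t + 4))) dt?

Factor the denominator: t**2 + 5*t + 4 = (t + 4)(t + 1).
Partial fractions: 2*(t - 2)/((t + 1)*(t + 4)) = 4/(t + 4) - 2/(t + 1).
An antiderivative is F(t) = -2*log(t + 1) + 4*log(t + 4).
Then F(3) - F(0) = (-4*log(2) + 4*log(7)) - (8*log(2)) = -12*log(2) + 4*log(7).

-12*log(2) + 4*log(7)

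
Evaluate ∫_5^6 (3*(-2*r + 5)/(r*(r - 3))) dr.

Factor the denominator: r**2 - 3*r = r(r - 3).
Partial fractions: 3*(-2*r + 5)/(r*(r - 3)) = -5/r - 1/(r - 3).
An antiderivative is F(r) = -5*log(r) - log(r - 3).
Then F(6) - F(5) = (-6*log(3) - 5*log(2)) - (-5*log(5) - log(2)) = -6*log(3) - 4*log(2) + 5*log(5).

-6*log(3) - 4*log(2) + 5*log(5)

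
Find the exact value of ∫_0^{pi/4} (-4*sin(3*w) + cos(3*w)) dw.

-4/3 - sqrt(2)/2

An antiderivative is F(w) = sin(3*w)/3 + 4*cos(3*w)/3.
Then F(pi/4) - F(0) = (-sqrt(2)/2) - (4/3) = -4/3 - sqrt(2)/2.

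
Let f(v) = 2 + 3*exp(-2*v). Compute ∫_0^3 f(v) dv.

15/2 - 3*exp(-6)/2

An antiderivative is F(v) = 2*v - 3*exp(-2*v)/2.
Then F(3) - F(0) = (6 - 3*exp(-6)/2) - (-3/2) = 15/2 - 3*exp(-6)/2.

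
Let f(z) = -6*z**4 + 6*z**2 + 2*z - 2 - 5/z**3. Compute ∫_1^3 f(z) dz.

By the power rule, an antiderivative is F(z) = -6*z**5/5 + 2*z**3 + z**2 - 2*z + 5/(2*z**2).
Then F(3) - F(1) = (-21089/90) - (23/10) = -10648/45.

-10648/45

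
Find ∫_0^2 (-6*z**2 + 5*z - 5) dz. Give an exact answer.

-16

By the power rule, an antiderivative is F(z) = -2*z**3 + 5*z**2/2 - 5*z.
Then F(2) - F(0) = (-16) - (0) = -16.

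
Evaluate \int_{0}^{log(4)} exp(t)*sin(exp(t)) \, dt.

cos(1) - cos(4)

Let u = exp(t), so du = exp(t) dt. When t = 0, u = 1; when t = log(4), u = 4.
The integral becomes ∫ sin(u) du from 1 to 4, with antiderivative -cos(u).
Back in t: F(t) = -cos(exp(t)).
Then F(log(4)) - F(0) = (-cos(4)) - (-cos(1)) = cos(1) - cos(4).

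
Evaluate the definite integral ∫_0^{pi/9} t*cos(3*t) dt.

Integrate by parts once (u = t, dv = cos(3*t) dt).
An antiderivative is F(t) = t*sin(3*t)/3 + cos(3*t)/9.
Then F(pi/9) - F(0) = (1/18 + sqrt(3)*pi/54) - (1/9) = -1/18 + sqrt(3)*pi/54.

-1/18 + sqrt(3)*pi/54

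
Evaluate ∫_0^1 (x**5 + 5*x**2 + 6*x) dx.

29/6

By the power rule, an antiderivative is F(x) = x**6/6 + 5*x**3/3 + 3*x**2.
Then F(1) - F(0) = (29/6) - (0) = 29/6.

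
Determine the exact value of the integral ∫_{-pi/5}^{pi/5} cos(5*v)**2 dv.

Use the identity cos^2(5*v) = (1 + cos(10*v))/2.
An antiderivative is F(v) = v/2 + sin(10*v)/20.
Then F(pi/5) - F(-pi/5) = (pi/10) - (-pi/10) = pi/5.

pi/5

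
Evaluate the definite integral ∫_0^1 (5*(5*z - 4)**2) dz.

65/3

Let u = 5*z - 4, so du = 5 dz. When z = 0, u = -4; when z = 1, u = 1.
The integral becomes ∫ u**2 du from -4 to 1, with antiderivative u**3/3.
Back in z: F(z) = (5*z - 4)**3/3.
Then F(1) - F(0) = (1/3) - (-64/3) = 65/3.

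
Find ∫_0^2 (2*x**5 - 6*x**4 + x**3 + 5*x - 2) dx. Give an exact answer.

-106/15

By the power rule, an antiderivative is F(x) = x**6/3 - 6*x**5/5 + x**4/4 + 5*x**2/2 - 2*x.
Then F(2) - F(0) = (-106/15) - (0) = -106/15.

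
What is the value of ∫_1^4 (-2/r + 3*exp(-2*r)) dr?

-4*log(2) - 3*exp(-8)/2 + 3*exp(-2)/2

An antiderivative is F(r) = -2*log(r) - 3*exp(-2*r)/2.
Then F(4) - F(1) = (-4*log(2) - 3*exp(-8)/2) - (-3*exp(-2)/2) = -4*log(2) - 3*exp(-8)/2 + 3*exp(-2)/2.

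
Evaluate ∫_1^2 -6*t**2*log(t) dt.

14/3 - 16*log(2)

Integrate by parts once (u = ln t, dv = -6*t**2 dt).
An antiderivative is F(t) = -2*t**3*(3*log(t) - 1)/3.
Then F(2) - F(1) = (16/3 - 16*log(2)) - (2/3) = 14/3 - 16*log(2).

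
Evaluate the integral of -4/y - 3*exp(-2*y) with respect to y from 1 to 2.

-4*log(2) - 3*exp(-2)/2 + 3*exp(-4)/2

An antiderivative is F(y) = -4*log(y) + 3*exp(-2*y)/2.
Then F(2) - F(1) = (-4*log(2) + 3*exp(-4)/2) - (3*exp(-2)/2) = -4*log(2) - 3*exp(-2)/2 + 3*exp(-4)/2.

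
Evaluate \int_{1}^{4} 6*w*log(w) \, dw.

Integrate by parts once (u = ln w, dv = 6*w dw).
An antiderivative is F(w) = 3*w**2*(2*log(w) - 1)/2.
Then F(4) - F(1) = (-24 + 96*log(2)) - (-3/2) = -45/2 + 96*log(2).

-45/2 + 96*log(2)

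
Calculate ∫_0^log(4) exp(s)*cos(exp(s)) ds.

Let u = exp(s), so du = exp(s) ds. When s = 0, u = 1; when s = log(4), u = 4.
The integral becomes ∫ cos(u) du from 1 to 4, with antiderivative sin(u).
Back in s: F(s) = sin(exp(s)).
Then F(log(4)) - F(0) = (sin(4)) - (sin(1)) = -sin(1) + sin(4).

-sin(1) + sin(4)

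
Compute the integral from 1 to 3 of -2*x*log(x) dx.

Integrate by parts once (u = ln x, dv = -2*x dx).
An antiderivative is F(x) = -x**2*(2*log(x) - 1)/2.
Then F(3) - F(1) = (9/2 - 9*log(3)) - (1/2) = 4 - 9*log(3).

4 - 9*log(3)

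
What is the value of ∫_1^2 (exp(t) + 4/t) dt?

An antiderivative is F(t) = exp(t) + 4*log(t).
Then F(2) - F(1) = (log(16) + exp(2)) - (exp(1)) = -exp(1) + log(16) + exp(2).

-exp(1) + log(16) + exp(2)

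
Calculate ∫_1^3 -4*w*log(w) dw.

Integrate by parts once (u = ln w, dv = -4*w dw).
An antiderivative is F(w) = -w**2*(2*log(w) - 1).
Then F(3) - F(1) = (9 - 18*log(3)) - (1) = 8 - 18*log(3).

8 - 18*log(3)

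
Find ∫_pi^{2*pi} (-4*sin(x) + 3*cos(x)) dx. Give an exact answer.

8

An antiderivative is F(x) = 3*sin(x) + 4*cos(x).
Then F(2*pi) - F(pi) = (4) - (-4) = 8.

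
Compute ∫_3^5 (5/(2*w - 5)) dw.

An antiderivative is F(w) = 5*log(2*w - 5)/2.
Then F(5) - F(3) = (5*log(5)/2) - (0) = 5*log(5)/2.

5*log(5)/2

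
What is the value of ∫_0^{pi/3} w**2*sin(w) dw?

-1 - pi**2/18 + sqrt(3)*pi/3

Integrate by parts twice (u = w^2, dv = sin(w) dw).
An antiderivative is F(w) = -w**2*cos(w) + 2*w*sin(w) + 2*cos(w).
Then F(pi/3) - F(0) = (-pi**2/18 + 1 + sqrt(3)*pi/3) - (2) = -1 - pi**2/18 + sqrt(3)*pi/3.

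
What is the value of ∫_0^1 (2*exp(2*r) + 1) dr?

exp(2)

An antiderivative is F(r) = exp(2*r) + r.
Then F(1) - F(0) = (1 + exp(2)) - (1) = exp(2).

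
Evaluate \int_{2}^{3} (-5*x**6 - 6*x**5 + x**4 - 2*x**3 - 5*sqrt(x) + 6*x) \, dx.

-147771/70 - 10*sqrt(3) + 20*sqrt(2)/3

By the power rule, an antiderivative is F(x) = -5*x**7/7 - x**6 + x**5/5 - x**4/2 - 10*x**(3/2)/3 + 3*x**2.
Then F(3) - F(2) = (-157923/70 - 10*sqrt(3)) - (-5076/35 - 20*sqrt(2)/3) = -147771/70 - 10*sqrt(3) + 20*sqrt(2)/3.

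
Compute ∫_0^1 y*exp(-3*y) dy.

(-4 + exp(3))*exp(-3)/9

Integrate by parts once (u = y, dv = exp(-3*y) dy).
An antiderivative is F(y) = (-3*y - 1)*exp(-3*y)/9.
Then F(1) - F(0) = (-4*exp(-3)/9) - (-1/9) = (-4 + exp(3))*exp(-3)/9.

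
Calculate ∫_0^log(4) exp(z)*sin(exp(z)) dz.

Let u = exp(z), so du = exp(z) dz. When z = 0, u = 1; when z = log(4), u = 4.
The integral becomes ∫ sin(u) du from 1 to 4, with antiderivative -cos(u).
Back in z: F(z) = -cos(exp(z)).
Then F(log(4)) - F(0) = (-cos(4)) - (-cos(1)) = cos(1) - cos(4).

cos(1) - cos(4)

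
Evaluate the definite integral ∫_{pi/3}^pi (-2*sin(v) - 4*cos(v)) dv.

An antiderivative is F(v) = -4*sin(v) + 2*cos(v).
Then F(pi) - F(pi/3) = (-2) - (1 - 2*sqrt(3)) = -3 + 2*sqrt(3).

-3 + 2*sqrt(3)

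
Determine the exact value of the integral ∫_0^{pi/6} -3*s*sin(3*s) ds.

-1/3

Integrate by parts once (u = s, dv = -3*sin(3*s) ds).
An antiderivative is F(s) = s*cos(3*s) - sin(3*s)/3.
Then F(pi/6) - F(0) = (-1/3) - (0) = -1/3.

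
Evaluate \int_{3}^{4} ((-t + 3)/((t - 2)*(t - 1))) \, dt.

Factor the denominator: t**2 - 3*t + 2 = (t - 1)(t - 2).
Partial fractions: (-t + 3)/((t - 2)*(t - 1)) = -2/(t - 1) + 1/(t - 2).
An antiderivative is F(t) = log(t - 2) - 2*log(t - 1).
Then F(4) - F(3) = (log(2/9)) - (-log(4)) = log(8/9).

log(8/9)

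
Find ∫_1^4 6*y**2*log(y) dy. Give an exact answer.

-42 + 256*log(2)

Integrate by parts once (u = ln y, dv = 6*y**2 dy).
An antiderivative is F(y) = 2*y**3*(3*log(y) - 1)/3.
Then F(4) - F(1) = (-128/3 + 256*log(2)) - (-2/3) = -42 + 256*log(2).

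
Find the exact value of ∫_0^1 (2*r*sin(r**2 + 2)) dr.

Let u = r**2 + 2, so du = 2*r dr. When r = 0, u = 2; when r = 1, u = 3.
The integral becomes ∫ sin(u) du from 2 to 3, with antiderivative -cos(u).
Back in r: F(r) = -cos(r**2 + 2).
Then F(1) - F(0) = (-cos(3)) - (-cos(2)) = cos(2) - cos(3).

cos(2) - cos(3)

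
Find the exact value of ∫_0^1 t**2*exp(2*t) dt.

Integrate by parts twice (u = t^2, dv = exp(2*t) dt).
An antiderivative is F(t) = (2*t**2 - 2*t + 1)*exp(2*t)/4.
Then F(1) - F(0) = (exp(2)/4) - (1/4) = -1/4 + exp(2)/4.

-1/4 + exp(2)/4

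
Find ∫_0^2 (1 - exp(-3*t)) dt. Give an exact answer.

An antiderivative is F(t) = t + exp(-3*t)/3.
Then F(2) - F(0) = (exp(-6)/3 + 2) - (1/3) = exp(-6)/3 + 5/3.

exp(-6)/3 + 5/3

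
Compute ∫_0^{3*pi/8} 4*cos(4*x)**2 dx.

3*pi/4

Use the identity cos^2(4*x) = (1 + cos(8*x))/2.
An antiderivative is F(x) = 2*x + sin(8*x)/4.
Then F(3*pi/8) - F(0) = (3*pi/4) - (0) = 3*pi/4.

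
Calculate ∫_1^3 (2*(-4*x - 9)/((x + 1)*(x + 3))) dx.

Factor the denominator: x**2 + 4*x + 3 = (x + 3)(x + 1).
Partial fractions: 2*(-4*x - 9)/((x + 1)*(x + 3)) = -3/(x + 3) - 5/(x + 1).
An antiderivative is F(x) = -5*log(x + 1) - 3*log(x + 3).
Then F(3) - F(1) = (-13*log(2) - 3*log(3)) - (-11*log(2)) = -3*log(3) - 2*log(2).

-3*log(3) - 2*log(2)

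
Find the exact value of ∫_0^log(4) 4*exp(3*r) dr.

84

Let u = exp(r), so du = exp(r) dr. When r = 0, u = 1; when r = log(4), u = 4.
The integral becomes 4·∫ u**2 du from 1 to 4, with antiderivative 4*u**3/3.
Back in r: F(r) = 4*exp(3*r)/3.
Then F(log(4)) - F(0) = (256/3) - (4/3) = 84.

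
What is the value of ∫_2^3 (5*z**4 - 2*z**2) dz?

By the power rule, an antiderivative is F(z) = z**5 - 2*z**3/3.
Then F(3) - F(2) = (225) - (80/3) = 595/3.

595/3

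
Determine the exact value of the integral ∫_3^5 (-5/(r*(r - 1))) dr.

Factor the denominator: r**2 - r = r(r - 1).
Partial fractions: -5/(r*(r - 1)) = 5/r - 5/(r - 1).
An antiderivative is F(r) = 5*log(r) - 5*log(r - 1).
Then F(5) - F(3) = (-10*log(2) + 5*log(5)) - (-5*log(2) + 5*log(3)) = -5*log(3) - 5*log(2) + 5*log(5).

-5*log(3) - 5*log(2) + 5*log(5)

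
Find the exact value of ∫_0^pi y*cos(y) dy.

Integrate by parts once (u = y, dv = cos(y) dy).
An antiderivative is F(y) = y*sin(y) + cos(y).
Then F(pi) - F(0) = (-1) - (1) = -2.

-2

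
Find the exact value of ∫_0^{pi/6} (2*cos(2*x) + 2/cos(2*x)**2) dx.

3*sqrt(3)/2

An antiderivative is F(x) = sin(2*x) + tan(2*x).
Then F(pi/6) - F(0) = (3*sqrt(3)/2) - (0) = 3*sqrt(3)/2.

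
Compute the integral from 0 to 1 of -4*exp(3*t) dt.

4/3 - 4*exp(3)/3

An antiderivative is F(t) = -4*exp(3*t)/3.
Then F(1) - F(0) = (-4*exp(3)/3) - (-4/3) = 4/3 - 4*exp(3)/3.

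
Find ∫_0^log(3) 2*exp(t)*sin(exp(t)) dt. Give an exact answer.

2*cos(1) - 2*cos(3)

Let u = exp(t), so du = exp(t) dt. When t = 0, u = 1; when t = log(3), u = 3.
The integral becomes 2·∫ sin(u) du from 1 to 3, with antiderivative -2*cos(u).
Back in t: F(t) = -2*cos(exp(t)).
Then F(log(3)) - F(0) = (-2*cos(3)) - (-2*cos(1)) = 2*cos(1) - 2*cos(3).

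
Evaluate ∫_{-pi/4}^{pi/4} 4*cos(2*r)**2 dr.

Use the identity cos^2(2*r) = (1 + cos(4*r))/2.
An antiderivative is F(r) = 2*r + sin(4*r)/2.
Then F(pi/4) - F(-pi/4) = (pi/2) - (-pi/2) = pi.

pi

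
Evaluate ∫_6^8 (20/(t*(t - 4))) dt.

Factor the denominator: t**2 - 4*t = t(t - 4).
Partial fractions: 20/(t*(t - 4)) = -5/t + 5/(t - 4).
An antiderivative is F(t) = -5*log(t) + 5*log(t - 4).
Then F(8) - F(6) = (-log(32)) - (-5*log(3)) = -5*log(2) + 5*log(3).

-5*log(2) + 5*log(3)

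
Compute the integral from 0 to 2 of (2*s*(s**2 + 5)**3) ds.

Let u = s**2 + 5, so du = 2*s ds. When s = 0, u = 5; when s = 2, u = 9.
The integral becomes ∫ u**3 du from 5 to 9, with antiderivative u**4/4.
Back in s: F(s) = (s**2 + 5)**4/4.
Then F(2) - F(0) = (6561/4) - (625/4) = 1484.

1484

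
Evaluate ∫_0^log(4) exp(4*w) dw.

255/4

Let u = exp(w), so du = exp(w) dw. When w = 0, u = 1; when w = log(4), u = 4.
The integral becomes ∫ u**3 du from 1 to 4, with antiderivative u**4/4.
Back in w: F(w) = exp(4*w)/4.
Then F(log(4)) - F(0) = (64) - (1/4) = 255/4.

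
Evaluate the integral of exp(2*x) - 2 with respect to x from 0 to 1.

-5/2 + exp(2)/2

An antiderivative is F(x) = exp(2*x)/2 - 2*x.
Then F(1) - F(0) = (-2 + exp(2)/2) - (1/2) = -5/2 + exp(2)/2.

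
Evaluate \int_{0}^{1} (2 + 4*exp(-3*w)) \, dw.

An antiderivative is F(w) = 2*w - 4*exp(-3*w)/3.
Then F(1) - F(0) = (2 - 4*exp(-3)/3) - (-4/3) = 10/3 - 4*exp(-3)/3.

10/3 - 4*exp(-3)/3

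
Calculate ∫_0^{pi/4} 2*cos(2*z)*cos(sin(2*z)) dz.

sin(1)

Let u = sin(2*z), so du = 2*cos(2*z) dz. When z = 0, u = 0; when z = pi/4, u = 1.
The integral becomes ∫ cos(u) du from 0 to 1, with antiderivative sin(u).
Back in z: F(z) = sin(sin(2*z)).
Then F(pi/4) - F(0) = (sin(1)) - (0) = sin(1).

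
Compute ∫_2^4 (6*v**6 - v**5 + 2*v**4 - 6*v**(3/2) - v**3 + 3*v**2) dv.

48*sqrt(2)/5 + 95044/7

By the power rule, an antiderivative is F(v) = 6*v**7/7 - v**6/6 - 12*v**(5/2)/5 + 2*v**5/5 - v**4/4 + v**3.
Then F(4) - F(2) = (1437824/105) - (12164/105 - 48*sqrt(2)/5) = 48*sqrt(2)/5 + 95044/7.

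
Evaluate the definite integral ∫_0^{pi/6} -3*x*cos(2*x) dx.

-sqrt(3)*pi/8 + 3/8

Integrate by parts once (u = x, dv = -3*cos(2*x) dx).
An antiderivative is F(x) = -3*x*sin(2*x)/2 - 3*cos(2*x)/4.
Then F(pi/6) - F(0) = (-sqrt(3)*pi/8 - 3/8) - (-3/4) = -sqrt(3)*pi/8 + 3/8.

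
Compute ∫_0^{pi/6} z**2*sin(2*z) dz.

Integrate by parts twice (u = z^2, dv = sin(2*z) dz).
An antiderivative is F(z) = -z**2*cos(2*z)/2 + z*sin(2*z)/2 + cos(2*z)/4.
Then F(pi/6) - F(0) = (-pi**2/144 + 1/8 + sqrt(3)*pi/24) - (1/4) = -1/8 - pi**2/144 + sqrt(3)*pi/24.

-1/8 - pi**2/144 + sqrt(3)*pi/24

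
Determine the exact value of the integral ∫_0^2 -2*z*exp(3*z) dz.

Integrate by parts once (u = z, dv = -2*exp(3*z) dz).
An antiderivative is F(z) = (-6*z + 2)*exp(3*z)/9.
Then F(2) - F(0) = (-10*exp(6)/9) - (2/9) = -10*exp(6)/9 - 2/9.

-10*exp(6)/9 - 2/9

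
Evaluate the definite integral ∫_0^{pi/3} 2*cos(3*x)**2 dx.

pi/3

Use the identity cos^2(3*x) = (1 + cos(6*x))/2.
An antiderivative is F(x) = x + sin(6*x)/6.
Then F(pi/3) - F(0) = (pi/3) - (0) = pi/3.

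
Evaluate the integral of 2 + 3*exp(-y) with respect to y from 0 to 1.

5 - 3*exp(-1)

An antiderivative is F(y) = 2*y - 3*exp(-y).
Then F(1) - F(0) = (2 - 3*exp(-1)) - (-3) = 5 - 3*exp(-1).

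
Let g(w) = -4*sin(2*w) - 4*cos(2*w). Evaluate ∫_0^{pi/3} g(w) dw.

An antiderivative is F(w) = -2*sin(2*w) + 2*cos(2*w).
Then F(pi/3) - F(0) = (-sqrt(3) - 1) - (2) = -3 - sqrt(3).

-3 - sqrt(3)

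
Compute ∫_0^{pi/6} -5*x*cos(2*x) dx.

-5*sqrt(3)*pi/24 + 5/8

Integrate by parts once (u = x, dv = -5*cos(2*x) dx).
An antiderivative is F(x) = -5*x*sin(2*x)/2 - 5*cos(2*x)/4.
Then F(pi/6) - F(0) = (-5*sqrt(3)*pi/24 - 5/8) - (-5/4) = -5*sqrt(3)*pi/24 + 5/8.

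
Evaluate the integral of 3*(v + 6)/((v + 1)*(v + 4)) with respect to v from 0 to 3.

-2*log(7) + 14*log(2)

Factor the denominator: v**2 + 5*v + 4 = (v + 4)(v + 1).
Partial fractions: 3*(v + 6)/((v + 1)*(v + 4)) = -2/(v + 4) + 5/(v + 1).
An antiderivative is F(v) = 5*log(v + 1) - 2*log(v + 4).
Then F(3) - F(0) = (-2*log(7) + 10*log(2)) - (-log(16)) = -2*log(7) + 14*log(2).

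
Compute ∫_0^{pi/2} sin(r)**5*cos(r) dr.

Let u = sin(r), so du = cos(r) dr. When r = 0, u = 0; when r = pi/2, u = 1.
The integral becomes ∫ u**5 du from 0 to 1, with antiderivative u**6/6.
Back in r: F(r) = sin(r)**6/6.
Then F(pi/2) - F(0) = (1/6) - (0) = 1/6.

1/6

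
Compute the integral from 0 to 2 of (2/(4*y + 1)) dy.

An antiderivative is F(y) = log(4*y + 1)/2.
Then F(2) - F(0) = (log(3)) - (0) = log(3).

log(3)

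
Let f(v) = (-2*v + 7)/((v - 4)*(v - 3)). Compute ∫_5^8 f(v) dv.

-log(10)

Factor the denominator: v**2 - 7*v + 12 = (v - 3)(v - 4).
Partial fractions: (-2*v + 7)/((v - 4)*(v - 3)) = -1/(v - 3) - 1/(v - 4).
An antiderivative is F(v) = -log(v - 4) - log(v - 3).
Then F(8) - F(5) = (-log(20)) - (-log(2)) = -log(10).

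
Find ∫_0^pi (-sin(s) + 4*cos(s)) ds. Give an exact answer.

An antiderivative is F(s) = 4*sin(s) + cos(s).
Then F(pi) - F(0) = (-1) - (1) = -2.

-2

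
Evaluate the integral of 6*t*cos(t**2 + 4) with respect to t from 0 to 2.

Let u = t**2 + 4, so du = 2*t dt. When t = 0, u = 4; when t = 2, u = 8.
The integral becomes 3·∫ cos(u) du from 4 to 8, with antiderivative 3*sin(u).
Back in t: F(t) = 3*sin(t**2 + 4).
Then F(2) - F(0) = (3*sin(8)) - (3*sin(4)) = -3*sin(4) + 3*sin(8).

-3*sin(4) + 3*sin(8)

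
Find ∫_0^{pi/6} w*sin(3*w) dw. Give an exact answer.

1/9

Integrate by parts once (u = w, dv = sin(3*w) dw).
An antiderivative is F(w) = -w*cos(3*w)/3 + sin(3*w)/9.
Then F(pi/6) - F(0) = (1/9) - (0) = 1/9.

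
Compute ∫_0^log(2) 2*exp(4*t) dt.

Let u = exp(t), so du = exp(t) dt. When t = 0, u = 1; when t = log(2), u = 2.
The integral becomes 2·∫ u**3 du from 1 to 2, with antiderivative u**4/2.
Back in t: F(t) = exp(4*t)/2.
Then F(log(2)) - F(0) = (8) - (1/2) = 15/2.

15/2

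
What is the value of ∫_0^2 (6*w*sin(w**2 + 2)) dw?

-3*cos(6) + 3*cos(2)

Let u = w**2 + 2, so du = 2*w dw. When w = 0, u = 2; when w = 2, u = 6.
The integral becomes 3·∫ sin(u) du from 2 to 6, with antiderivative -3*cos(u).
Back in w: F(w) = -3*cos(w**2 + 2).
Then F(2) - F(0) = (-3*cos(6)) - (-3*cos(2)) = -3*cos(6) + 3*cos(2).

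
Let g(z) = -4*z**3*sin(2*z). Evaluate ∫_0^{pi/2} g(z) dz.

Integrate by parts 3 times (u = z^3, dv = -4*sin(2*z) dz).
An antiderivative is F(z) = 2*z**3*cos(2*z) - 3*z**2*sin(2*z) - 3*z*cos(2*z) + 3*sin(2*z)/2.
Then F(pi/2) - F(0) = (pi*(6 - pi**2)/4) - (0) = pi*(6 - pi**2)/4.

pi*(6 - pi**2)/4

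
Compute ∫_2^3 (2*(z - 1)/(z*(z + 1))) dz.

-6*log(3) + 10*log(2)

Factor the denominator: z**2 + z = (z + 1)z.
Partial fractions: 2*(z - 1)/(z*(z + 1)) = 4/(z + 1) - 2/z.
An antiderivative is F(z) = -2*log(z) + 4*log(z + 1).
Then F(3) - F(2) = (-2*log(3) + 8*log(2)) - (log(81/4)) = -6*log(3) + 10*log(2).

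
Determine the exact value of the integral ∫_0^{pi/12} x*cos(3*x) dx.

Integrate by parts once (u = x, dv = cos(3*x) dx).
An antiderivative is F(x) = x*sin(3*x)/3 + cos(3*x)/9.
Then F(pi/12) - F(0) = (sqrt(2)*(pi + 4)/72) - (1/9) = -1/9 + sqrt(2)*pi/72 + sqrt(2)/18.

-1/9 + sqrt(2)*pi/72 + sqrt(2)/18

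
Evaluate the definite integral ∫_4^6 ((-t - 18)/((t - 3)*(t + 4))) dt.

Factor the denominator: t**2 + t - 12 = (t + 4)(t - 3).
Partial fractions: (-t - 18)/((t - 3)*(t + 4)) = 2/(t + 4) - 3/(t - 3).
An antiderivative is F(t) = -3*log(t - 3) + 2*log(t + 4).
Then F(6) - F(4) = (log(100/27)) - (log(64)) = -3*log(3) - 4*log(2) + 2*log(5).

-3*log(3) - 4*log(2) + 2*log(5)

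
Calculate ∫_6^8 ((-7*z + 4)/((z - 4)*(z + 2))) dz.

-3*log(5) + 2*log(2)

Factor the denominator: z**2 - 2*z - 8 = (z + 2)(z - 4).
Partial fractions: (-7*z + 4)/((z - 4)*(z + 2)) = -3/(z + 2) - 4/(z - 4).
An antiderivative is F(z) = -4*log(z - 4) - 3*log(z + 2).
Then F(8) - F(6) = (-11*log(2) - 3*log(5)) - (-13*log(2)) = -3*log(5) + 2*log(2).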